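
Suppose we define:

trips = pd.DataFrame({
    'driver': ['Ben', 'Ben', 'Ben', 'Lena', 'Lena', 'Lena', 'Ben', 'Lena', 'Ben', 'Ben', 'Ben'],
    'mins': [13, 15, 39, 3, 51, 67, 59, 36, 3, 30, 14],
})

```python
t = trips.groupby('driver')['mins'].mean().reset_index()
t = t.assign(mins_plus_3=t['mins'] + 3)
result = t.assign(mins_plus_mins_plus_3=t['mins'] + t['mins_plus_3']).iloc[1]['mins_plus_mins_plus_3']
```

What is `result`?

group by driver, mean of mins:
driver
Ben     24.714286
Lena    39.250000
Name: mins, dtype: float64
reset_index():
  driver       mins
0    Ben  24.714286
1   Lena  39.250000
add column mins_plus_3 = t['mins'] + 3:
  driver       mins  mins_plus_3
0    Ben  24.714286    27.714286
1   Lena  39.250000    42.250000
add column mins_plus_mins_plus_3 = t['mins'] + t['mins_plus_3']:
  driver       mins  mins_plus_3  mins_plus_mins_plus_3
0    Ben  24.714286    27.714286              52.428571
1   Lena  39.250000    42.250000              81.500000

81.5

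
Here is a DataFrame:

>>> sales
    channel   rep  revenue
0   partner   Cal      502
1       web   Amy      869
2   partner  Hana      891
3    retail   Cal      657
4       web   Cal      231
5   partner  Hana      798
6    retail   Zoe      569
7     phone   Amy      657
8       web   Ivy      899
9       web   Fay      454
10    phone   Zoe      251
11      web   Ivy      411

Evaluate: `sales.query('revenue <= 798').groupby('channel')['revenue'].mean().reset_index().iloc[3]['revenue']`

365.333333333

filter rows where revenue <= 798:
    channel   rep  revenue
0   partner   Cal      502
3    retail   Cal      657
4       web   Cal      231
5   partner  Hana      798
6    retail   Zoe      569
7     phone   Amy      657
9       web   Fay      454
10    phone   Zoe      251
11      web   Ivy      411
group by channel, mean of revenue:
channel
partner    650.000000
phone      454.000000
retail     613.000000
web        365.333333
Name: revenue, dtype: float64
reset_index():
   channel     revenue
0  partner  650.000000
1    phone  454.000000
2   retail  613.000000
3      web  365.333333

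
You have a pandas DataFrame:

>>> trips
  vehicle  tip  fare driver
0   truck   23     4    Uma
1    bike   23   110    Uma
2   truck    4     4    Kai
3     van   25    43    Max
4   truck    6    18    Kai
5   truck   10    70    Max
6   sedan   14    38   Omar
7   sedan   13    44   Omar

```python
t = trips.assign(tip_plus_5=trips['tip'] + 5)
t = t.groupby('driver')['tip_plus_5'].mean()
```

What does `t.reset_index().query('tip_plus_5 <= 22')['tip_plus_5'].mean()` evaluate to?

add column tip_plus_5 = trips['tip'] + 5:
  vehicle  tip  fare driver  tip_plus_5
0   truck   23     4    Uma          28
1    bike   23   110    Uma          28
2   truck    4     4    Kai           9
3     van   25    43    Max          30
4   truck    6    18    Kai          11
5   truck   10    70    Max          15
6   sedan   14    38   Omar          19
7   sedan   13    44   Omar          18
group by driver, mean of tip_plus_5:
driver
Kai     10.0
Max     22.5
Omar    18.5
Uma     28.0
Name: tip_plus_5, dtype: float64
reset_index():
  driver  tip_plus_5
0    Kai        10.0
1    Max        22.5
2   Omar        18.5
3    Uma        28.0
filter rows where tip_plus_5 <= 22:
  driver  tip_plus_5
0    Kai        10.0
2   Omar        18.5

14.25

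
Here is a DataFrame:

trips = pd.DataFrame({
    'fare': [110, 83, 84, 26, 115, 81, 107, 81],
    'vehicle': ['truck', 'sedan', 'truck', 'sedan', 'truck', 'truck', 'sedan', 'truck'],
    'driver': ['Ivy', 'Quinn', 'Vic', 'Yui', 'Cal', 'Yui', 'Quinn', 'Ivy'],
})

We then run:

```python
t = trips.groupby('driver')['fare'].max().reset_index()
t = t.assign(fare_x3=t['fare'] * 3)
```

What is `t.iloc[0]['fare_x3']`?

345

group by driver, max of fare:
driver
Cal      115
Ivy      110
Quinn    107
Vic       84
Yui       81
Name: fare, dtype: int64
reset_index():
  driver  fare
0    Cal   115
1    Ivy   110
2  Quinn   107
3    Vic    84
4    Yui    81
add column fare_x3 = t['fare'] * 3:
  driver  fare  fare_x3
0    Cal   115      345
1    Ivy   110      330
2  Quinn   107      321
3    Vic    84      252
4    Yui    81      243
Finally, value at position 0, column 'fare_x3' = 345.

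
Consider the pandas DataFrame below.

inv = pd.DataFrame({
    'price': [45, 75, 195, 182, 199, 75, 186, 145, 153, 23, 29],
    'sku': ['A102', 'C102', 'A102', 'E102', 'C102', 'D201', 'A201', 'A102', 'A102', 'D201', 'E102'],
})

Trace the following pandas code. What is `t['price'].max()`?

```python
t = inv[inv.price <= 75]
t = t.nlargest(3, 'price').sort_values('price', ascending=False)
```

75

filter rows where price <= 75:
    price   sku
0      45  A102
1      75  C102
5      75  D201
9      23  D201
10     29  E102
take 3 rows with largest price:
   price   sku
1     75  C102
5     75  D201
0     45  A102
sort by price descending:
   price   sku
1     75  C102
5     75  D201
0     45  A102
Taking the max of column 'price' gives 75.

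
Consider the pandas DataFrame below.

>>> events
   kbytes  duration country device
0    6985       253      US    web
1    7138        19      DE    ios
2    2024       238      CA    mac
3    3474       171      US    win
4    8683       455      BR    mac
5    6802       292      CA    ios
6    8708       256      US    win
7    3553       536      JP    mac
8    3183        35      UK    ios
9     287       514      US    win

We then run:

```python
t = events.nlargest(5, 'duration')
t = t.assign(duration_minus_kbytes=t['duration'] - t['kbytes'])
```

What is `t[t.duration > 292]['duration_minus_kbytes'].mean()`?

take 5 rows with largest duration:
   kbytes  duration country device
7    3553       536      JP    mac
9     287       514      US    win
4    8683       455      BR    mac
5    6802       292      CA    ios
6    8708       256      US    win
add column duration_minus_kbytes = t['duration'] - t['kbytes']:
   kbytes  duration country device  duration_minus_kbytes
7    3553       536      JP    mac                  -3017
9     287       514      US    win                    227
4    8683       455      BR    mac                  -8228
5    6802       292      CA    ios                  -6510
6    8708       256      US    win                  -8452
filter rows where duration > 292:
   kbytes  duration country device  duration_minus_kbytes
7    3553       536      JP    mac                  -3017
9     287       514      US    win                    227
4    8683       455      BR    mac                  -8228
Hence -3672.66666667.

-3672.66666667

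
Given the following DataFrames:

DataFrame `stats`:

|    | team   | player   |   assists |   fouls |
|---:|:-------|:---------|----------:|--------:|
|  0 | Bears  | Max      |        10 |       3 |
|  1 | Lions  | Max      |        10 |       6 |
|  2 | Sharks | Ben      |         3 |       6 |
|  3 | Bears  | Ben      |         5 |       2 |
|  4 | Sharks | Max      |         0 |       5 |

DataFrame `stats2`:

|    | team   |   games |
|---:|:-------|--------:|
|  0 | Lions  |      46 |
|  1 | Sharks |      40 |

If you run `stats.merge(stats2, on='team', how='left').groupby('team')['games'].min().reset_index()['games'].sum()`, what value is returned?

merge on 'team' (how='left') → 5 rows:
     team player  assists  fouls  games
0   Bears    Max       10      3    NaN
1   Lions    Max       10      6   46.0
2  Sharks    Ben        3      6   40.0
3   Bears    Ben        5      2    NaN
4  Sharks    Max        0      5   40.0
group by team, min of games:
team
Bears      NaN
Lions     46.0
Sharks    40.0
Name: games, dtype: float64
reset_index():
     team  games
0   Bears    NaN
1   Lions   46.0
2  Sharks   40.0
Hence 86.0.

86.0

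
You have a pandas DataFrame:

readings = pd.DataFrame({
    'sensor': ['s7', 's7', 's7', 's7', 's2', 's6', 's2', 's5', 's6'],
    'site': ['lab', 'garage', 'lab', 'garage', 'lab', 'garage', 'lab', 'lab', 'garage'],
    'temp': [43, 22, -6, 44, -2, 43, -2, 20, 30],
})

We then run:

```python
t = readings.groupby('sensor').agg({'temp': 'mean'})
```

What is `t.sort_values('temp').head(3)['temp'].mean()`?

14.5833333333

group by sensor, mean of temp:
         temp
sensor       
s2      -2.00
s5      20.00
s6      36.50
s7      25.75
sort by temp:
         temp
sensor       
s2      -2.00
s5      20.00
s7      25.75
s6      36.50
take first 3 rows:
         temp
sensor       
s2      -2.00
s5      20.00
s7      25.75
The mean of column 'temp' is 14.5833333333.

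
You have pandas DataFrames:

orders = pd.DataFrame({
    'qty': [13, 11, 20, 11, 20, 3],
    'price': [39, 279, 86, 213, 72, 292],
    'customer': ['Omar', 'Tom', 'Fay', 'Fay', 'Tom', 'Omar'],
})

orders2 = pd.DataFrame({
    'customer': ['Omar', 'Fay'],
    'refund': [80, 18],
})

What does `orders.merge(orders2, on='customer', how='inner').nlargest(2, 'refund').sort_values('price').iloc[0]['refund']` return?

merge on 'customer' (how='inner') → 4 rows:
   qty  price customer  refund
0   13     39     Omar      80
1   20     86      Fay      18
2   11    213      Fay      18
3    3    292     Omar      80
take 2 rows with largest refund:
   qty  price customer  refund
0   13     39     Omar      80
3    3    292     Omar      80
sort by price:
   qty  price customer  refund
0   13     39     Omar      80
3    3    292     Omar      80

80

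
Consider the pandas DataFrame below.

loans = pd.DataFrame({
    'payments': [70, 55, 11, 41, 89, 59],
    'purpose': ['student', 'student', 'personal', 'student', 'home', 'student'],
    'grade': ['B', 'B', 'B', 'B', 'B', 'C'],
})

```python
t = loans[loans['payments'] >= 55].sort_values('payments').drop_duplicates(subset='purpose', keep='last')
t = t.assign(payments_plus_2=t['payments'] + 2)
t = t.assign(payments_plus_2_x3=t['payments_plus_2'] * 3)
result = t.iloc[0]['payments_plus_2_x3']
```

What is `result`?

216

filter rows where payments >= 55:
   payments  purpose grade
0        70  student     B
1        55  student     B
4        89     home     B
5        59  student     C
sort by payments:
   payments  purpose grade
1        55  student     B
5        59  student     C
0        70  student     B
4        89     home     B
drop duplicate purpose (keep=last):
   payments  purpose grade
0        70  student     B
4        89     home     B
add column payments_plus_2 = t['payments'] + 2:
   payments  purpose grade  payments_plus_2
0        70  student     B               72
4        89     home     B               91
add column payments_plus_2_x3 = t['payments_plus_2'] * 3:
   payments  purpose grade  payments_plus_2  payments_plus_2_x3
0        70  student     B               72                 216
4        89     home     B               91                 273
value at position 0, column 'payments_plus_2_x3' → 216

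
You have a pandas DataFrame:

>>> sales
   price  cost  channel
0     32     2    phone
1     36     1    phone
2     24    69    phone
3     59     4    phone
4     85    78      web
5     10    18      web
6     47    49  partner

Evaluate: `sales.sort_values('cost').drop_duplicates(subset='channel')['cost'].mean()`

sort by cost:
   price  cost  channel
1     36     1    phone
0     32     2    phone
3     59     4    phone
5     10    18      web
6     47    49  partner
2     24    69    phone
4     85    78      web
drop duplicate channel (keep=first):
   price  cost  channel
1     36     1    phone
5     10    18      web
6     47    49  partner

22.6666666667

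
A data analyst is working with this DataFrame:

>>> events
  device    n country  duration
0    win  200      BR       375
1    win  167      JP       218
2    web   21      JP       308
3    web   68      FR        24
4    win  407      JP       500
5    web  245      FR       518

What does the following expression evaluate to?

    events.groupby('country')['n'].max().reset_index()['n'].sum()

852

group by country, max of n:
country
BR    200
FR    245
JP    407
Name: n, dtype: int64
reset_index():
  country    n
0      BR  200
1      FR  245
2      JP  407
So sum() = 852.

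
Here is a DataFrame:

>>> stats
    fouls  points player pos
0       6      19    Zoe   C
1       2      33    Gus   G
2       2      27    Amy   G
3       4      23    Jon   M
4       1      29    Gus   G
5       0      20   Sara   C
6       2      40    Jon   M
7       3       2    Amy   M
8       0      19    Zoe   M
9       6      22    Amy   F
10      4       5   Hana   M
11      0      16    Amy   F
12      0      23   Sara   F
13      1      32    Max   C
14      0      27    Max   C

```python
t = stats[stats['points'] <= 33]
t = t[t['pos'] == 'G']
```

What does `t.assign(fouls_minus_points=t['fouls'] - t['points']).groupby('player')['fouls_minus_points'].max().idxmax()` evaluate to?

Amy

filter rows where points <= 33:
    fouls  points player pos
0       6      19    Zoe   C
1       2      33    Gus   G
2       2      27    Amy   G
3       4      23    Jon   M
4       1      29    Gus   G
5       0      20   Sara   C
7       3       2    Amy   M
8       0      19    Zoe   M
9       6      22    Amy   F
10      4       5   Hana   M
11      0      16    Amy   F
12      0      23   Sara   F
13      1      32    Max   C
14      0      27    Max   C
filter rows where pos == 'G':
   fouls  points player pos
1      2      33    Gus   G
2      2      27    Amy   G
4      1      29    Gus   G
add column fouls_minus_points = t['fouls'] - t['points']:
   fouls  points player pos  fouls_minus_points
1      2      33    Gus   G                 -31
2      2      27    Amy   G                 -25
4      1      29    Gus   G                 -28
group by player, max of fouls_minus_points:
player
Amy   -25
Gus   -28
Name: fouls_minus_points, dtype: int64
So idxmax() = Amy.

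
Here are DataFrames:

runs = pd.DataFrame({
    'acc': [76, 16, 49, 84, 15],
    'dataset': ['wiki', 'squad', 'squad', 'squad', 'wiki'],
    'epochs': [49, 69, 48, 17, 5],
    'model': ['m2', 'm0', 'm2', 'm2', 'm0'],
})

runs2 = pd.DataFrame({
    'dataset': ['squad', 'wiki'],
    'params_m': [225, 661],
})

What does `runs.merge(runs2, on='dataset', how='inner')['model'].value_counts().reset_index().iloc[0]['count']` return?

merge on 'dataset' (how='inner') → 5 rows:
   acc dataset  epochs model  params_m
0   76    wiki      49    m2       661
1   16   squad      69    m0       225
2   49   squad      48    m2       225
3   84   squad      17    m2       225
4   15    wiki       5    m0       661
value_counts of model:
model
m2    3
m0    2
Name: count, dtype: int64
reset_index():
  model  count
0    m2      3
1    m0      2

3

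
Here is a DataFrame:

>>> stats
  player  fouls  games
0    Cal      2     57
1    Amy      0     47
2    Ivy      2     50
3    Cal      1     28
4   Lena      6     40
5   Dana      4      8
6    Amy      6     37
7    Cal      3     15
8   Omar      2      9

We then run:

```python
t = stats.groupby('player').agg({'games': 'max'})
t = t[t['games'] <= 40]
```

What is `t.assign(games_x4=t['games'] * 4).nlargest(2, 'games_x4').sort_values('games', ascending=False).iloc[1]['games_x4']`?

36

group by player, max of games:
        games
player       
Amy        47
Cal        57
Dana        8
Ivy        50
Lena       40
Omar        9
filter rows where games <= 40:
        games
player       
Dana        8
Lena       40
Omar        9
add column games_x4 = t['games'] * 4:
        games  games_x4
player                 
Dana        8        32
Lena       40       160
Omar        9        36
take 2 rows with largest games_x4:
        games  games_x4
player                 
Lena       40       160
Omar        9        36
sort by games descending:
        games  games_x4
player                 
Lena       40       160
Omar        9        36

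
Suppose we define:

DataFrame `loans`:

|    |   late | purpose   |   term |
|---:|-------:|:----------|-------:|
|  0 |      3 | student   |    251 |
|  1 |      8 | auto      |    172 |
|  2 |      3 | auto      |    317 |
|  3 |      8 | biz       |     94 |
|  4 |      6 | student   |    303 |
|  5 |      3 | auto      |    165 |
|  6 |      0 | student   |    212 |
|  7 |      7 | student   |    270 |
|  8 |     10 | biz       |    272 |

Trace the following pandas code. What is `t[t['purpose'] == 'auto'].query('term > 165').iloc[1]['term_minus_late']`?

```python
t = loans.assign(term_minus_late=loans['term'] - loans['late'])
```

314

add column term_minus_late = loans['term'] - loans['late']:
   late  purpose  term  term_minus_late
0     3  student   251              248
1     8     auto   172              164
2     3     auto   317              314
3     8      biz    94               86
4     6  student   303              297
5     3     auto   165              162
6     0  student   212              212
7     7  student   270              263
8    10      biz   272              262
filter rows where purpose == 'auto':
   late purpose  term  term_minus_late
1     8    auto   172              164
2     3    auto   317              314
5     3    auto   165              162
filter rows where term > 165:
   late purpose  term  term_minus_late
1     8    auto   172              164
2     3    auto   317              314
Reading off the value at position 1, column 'term_minus_late', we get 314.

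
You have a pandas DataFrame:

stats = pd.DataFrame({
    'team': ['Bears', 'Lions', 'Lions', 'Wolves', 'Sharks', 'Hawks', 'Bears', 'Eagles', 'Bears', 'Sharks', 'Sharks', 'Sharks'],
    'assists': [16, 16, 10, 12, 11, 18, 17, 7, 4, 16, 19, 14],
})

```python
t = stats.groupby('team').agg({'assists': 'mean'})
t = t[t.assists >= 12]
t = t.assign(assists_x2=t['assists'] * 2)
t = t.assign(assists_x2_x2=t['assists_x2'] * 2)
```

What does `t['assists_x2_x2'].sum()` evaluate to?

group by team, mean of assists:
          assists
team             
Bears   12.333333
Eagles   7.000000
Hawks   18.000000
Lions   13.000000
Sharks  15.000000
Wolves  12.000000
filter rows where assists >= 12:
          assists
team             
Bears   12.333333
Hawks   18.000000
Lions   13.000000
Sharks  15.000000
Wolves  12.000000
add column assists_x2 = t['assists'] * 2:
          assists  assists_x2
team                         
Bears   12.333333   24.666667
Hawks   18.000000   36.000000
Lions   13.000000   26.000000
Sharks  15.000000   30.000000
Wolves  12.000000   24.000000
add column assists_x2_x2 = t['assists_x2'] * 2:
          assists  assists_x2  assists_x2_x2
team                                        
Bears   12.333333   24.666667      49.333333
Hawks   18.000000   36.000000      72.000000
Lions   13.000000   26.000000      52.000000
Sharks  15.000000   30.000000      60.000000
Wolves  12.000000   24.000000      48.000000
Then the sum of column 'assists_x2_x2': 281.333333333

281.333333333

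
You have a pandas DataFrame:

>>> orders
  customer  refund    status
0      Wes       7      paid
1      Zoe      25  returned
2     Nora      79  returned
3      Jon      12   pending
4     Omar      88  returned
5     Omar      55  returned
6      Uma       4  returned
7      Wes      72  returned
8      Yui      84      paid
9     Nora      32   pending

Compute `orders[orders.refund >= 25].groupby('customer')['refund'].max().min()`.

filter rows where refund >= 25:
  customer  refund    status
1      Zoe      25  returned
2     Nora      79  returned
4     Omar      88  returned
5     Omar      55  returned
7      Wes      72  returned
8      Yui      84      paid
9     Nora      32   pending
group by customer, max of refund:
customer
Nora    79
Omar    88
Wes     72
Yui     84
Zoe     25
Name: refund, dtype: int64
Hence 25.

25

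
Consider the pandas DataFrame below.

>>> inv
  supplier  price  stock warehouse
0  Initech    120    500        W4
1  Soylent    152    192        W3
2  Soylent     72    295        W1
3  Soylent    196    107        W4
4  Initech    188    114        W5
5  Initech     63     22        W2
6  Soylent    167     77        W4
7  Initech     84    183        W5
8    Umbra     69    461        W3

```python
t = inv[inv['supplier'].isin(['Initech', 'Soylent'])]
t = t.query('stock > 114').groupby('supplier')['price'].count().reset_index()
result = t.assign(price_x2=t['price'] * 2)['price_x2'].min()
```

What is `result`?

filter rows where supplier in ['Initech', 'Soylent']:
  supplier  price  stock warehouse
0  Initech    120    500        W4
1  Soylent    152    192        W3
2  Soylent     72    295        W1
3  Soylent    196    107        W4
4  Initech    188    114        W5
5  Initech     63     22        W2
6  Soylent    167     77        W4
7  Initech     84    183        W5
filter rows where stock > 114:
  supplier  price  stock warehouse
0  Initech    120    500        W4
1  Soylent    152    192        W3
2  Soylent     72    295        W1
7  Initech     84    183        W5
group by supplier, count of price:
supplier
Initech    2
Soylent    2
Name: price, dtype: int64
reset_index():
  supplier  price
0  Initech      2
1  Soylent      2
add column price_x2 = t['price'] * 2:
  supplier  price  price_x2
0  Initech      2         4
1  Soylent      2         4
The min of column 'price_x2' is 4.

4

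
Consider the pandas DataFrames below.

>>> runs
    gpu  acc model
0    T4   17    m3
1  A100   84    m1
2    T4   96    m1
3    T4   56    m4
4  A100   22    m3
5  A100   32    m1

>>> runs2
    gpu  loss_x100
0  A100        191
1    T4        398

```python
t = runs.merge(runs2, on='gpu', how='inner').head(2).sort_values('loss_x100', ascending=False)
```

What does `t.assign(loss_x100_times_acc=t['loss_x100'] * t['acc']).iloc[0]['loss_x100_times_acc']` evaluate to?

6766

merge on 'gpu' (how='inner') → 6 rows:
    gpu  acc model  loss_x100
0    T4   17    m3        398
1  A100   84    m1        191
2    T4   96    m1        398
3    T4   56    m4        398
4  A100   22    m3        191
5  A100   32    m1        191
take first 2 rows:
    gpu  acc model  loss_x100
0    T4   17    m3        398
1  A100   84    m1        191
sort by loss_x100 descending:
    gpu  acc model  loss_x100
0    T4   17    m3        398
1  A100   84    m1        191
add column loss_x100_times_acc = t['loss_x100'] * t['acc']:
    gpu  acc model  loss_x100  loss_x100_times_acc
0    T4   17    m3        398                 6766
1  A100   84    m1        191                16044
value at position 0, column 'loss_x100_times_acc' → 6766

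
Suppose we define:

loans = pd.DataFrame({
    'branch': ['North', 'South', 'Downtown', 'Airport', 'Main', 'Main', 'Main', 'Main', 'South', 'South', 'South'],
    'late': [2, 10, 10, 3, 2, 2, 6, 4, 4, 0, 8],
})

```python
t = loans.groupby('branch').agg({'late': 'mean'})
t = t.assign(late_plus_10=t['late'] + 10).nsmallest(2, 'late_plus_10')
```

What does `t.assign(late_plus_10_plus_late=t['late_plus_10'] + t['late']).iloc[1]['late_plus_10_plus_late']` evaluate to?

group by branch, mean of late:
          late
branch        
Airport    3.0
Downtown  10.0
Main       3.5
North      2.0
South      5.5
add column late_plus_10 = t['late'] + 10:
          late  late_plus_10
branch                      
Airport    3.0          13.0
Downtown  10.0          20.0
Main       3.5          13.5
North      2.0          12.0
South      5.5          15.5
take 2 rows with smallest late_plus_10:
         late  late_plus_10
branch                     
North     2.0          12.0
Airport   3.0          13.0
add column late_plus_10_plus_late = t['late_plus_10'] + t['late']:
         late  late_plus_10  late_plus_10_plus_late
branch                                             
North     2.0          12.0                    14.0
Airport   3.0          13.0                    16.0

16.0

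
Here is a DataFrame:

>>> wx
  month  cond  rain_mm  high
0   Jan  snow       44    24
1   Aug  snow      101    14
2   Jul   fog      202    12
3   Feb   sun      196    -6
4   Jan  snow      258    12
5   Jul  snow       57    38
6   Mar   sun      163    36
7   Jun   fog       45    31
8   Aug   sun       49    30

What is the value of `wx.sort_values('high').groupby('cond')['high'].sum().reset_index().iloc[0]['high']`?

43

sort by high:
  month  cond  rain_mm  high
3   Feb   sun      196    -6
2   Jul   fog      202    12
4   Jan  snow      258    12
1   Aug  snow      101    14
0   Jan  snow       44    24
8   Aug   sun       49    30
7   Jun   fog       45    31
6   Mar   sun      163    36
5   Jul  snow       57    38
group by cond, sum of high:
cond
fog     43
snow    88
sun     60
Name: high, dtype: int64
reset_index():
   cond  high
0   fog    43
1  snow    88
2   sun    60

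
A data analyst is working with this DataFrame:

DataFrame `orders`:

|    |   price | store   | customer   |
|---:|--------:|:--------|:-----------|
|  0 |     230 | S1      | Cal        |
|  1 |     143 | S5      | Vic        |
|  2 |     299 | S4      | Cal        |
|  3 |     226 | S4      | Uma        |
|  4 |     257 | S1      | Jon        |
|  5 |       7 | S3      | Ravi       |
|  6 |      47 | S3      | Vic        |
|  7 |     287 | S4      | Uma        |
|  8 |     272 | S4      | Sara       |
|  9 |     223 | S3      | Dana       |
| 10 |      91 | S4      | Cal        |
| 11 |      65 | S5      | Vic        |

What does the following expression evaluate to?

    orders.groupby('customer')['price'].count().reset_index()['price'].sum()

12

group by customer, count of price:
customer
Cal     3
Dana    1
Jon     1
Ravi    1
Sara    1
Uma     2
Vic     3
Name: price, dtype: int64
reset_index():
  customer  price
0      Cal      3
1     Dana      1
2      Jon      1
3     Ravi      1
4     Sara      1
5      Uma      2
6      Vic      3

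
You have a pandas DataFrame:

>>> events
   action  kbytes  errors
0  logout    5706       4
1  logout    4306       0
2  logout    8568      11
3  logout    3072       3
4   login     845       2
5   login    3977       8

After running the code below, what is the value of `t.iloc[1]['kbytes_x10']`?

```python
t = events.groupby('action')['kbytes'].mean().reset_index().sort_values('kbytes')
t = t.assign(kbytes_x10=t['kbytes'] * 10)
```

group by action, mean of kbytes:
action
login     2411.0
logout    5413.0
Name: kbytes, dtype: float64
reset_index():
   action  kbytes
0   login  2411.0
1  logout  5413.0
sort by kbytes:
   action  kbytes
0   login  2411.0
1  logout  5413.0
add column kbytes_x10 = t['kbytes'] * 10:
   action  kbytes  kbytes_x10
0   login  2411.0     24110.0
1  logout  5413.0     54130.0
Reading off the value at position 1, column 'kbytes_x10', we get 54130.0.

54130.0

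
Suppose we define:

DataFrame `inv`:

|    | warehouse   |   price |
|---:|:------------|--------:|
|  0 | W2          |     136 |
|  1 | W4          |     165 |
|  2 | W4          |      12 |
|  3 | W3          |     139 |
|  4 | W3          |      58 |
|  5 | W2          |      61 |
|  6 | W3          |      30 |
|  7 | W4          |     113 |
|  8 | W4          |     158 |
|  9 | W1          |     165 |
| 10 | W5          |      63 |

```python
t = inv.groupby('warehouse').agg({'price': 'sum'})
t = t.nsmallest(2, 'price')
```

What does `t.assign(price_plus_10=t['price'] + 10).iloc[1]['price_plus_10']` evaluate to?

group by warehouse, sum of price:
           price
warehouse       
W1           165
W2           197
W3           227
W4           448
W5            63
take 2 rows with smallest price:
           price
warehouse       
W5            63
W1           165
add column price_plus_10 = t['price'] + 10:
           price  price_plus_10
warehouse                      
W5            63             73
W1           165            175
Reading off the value at position 1, column 'price_plus_10', we get 175.

175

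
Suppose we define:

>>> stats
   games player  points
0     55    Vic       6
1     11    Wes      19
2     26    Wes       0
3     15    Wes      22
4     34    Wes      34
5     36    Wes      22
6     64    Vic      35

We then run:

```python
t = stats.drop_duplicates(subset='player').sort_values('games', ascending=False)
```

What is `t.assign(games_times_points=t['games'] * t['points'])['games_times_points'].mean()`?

drop duplicate player (keep=first):
   games player  points
0     55    Vic       6
1     11    Wes      19
sort by games descending:
   games player  points
0     55    Vic       6
1     11    Wes      19
add column games_times_points = t['games'] * t['points']:
   games player  points  games_times_points
0     55    Vic       6                 330
1     11    Wes      19                 209
Hence 269.5.

269.5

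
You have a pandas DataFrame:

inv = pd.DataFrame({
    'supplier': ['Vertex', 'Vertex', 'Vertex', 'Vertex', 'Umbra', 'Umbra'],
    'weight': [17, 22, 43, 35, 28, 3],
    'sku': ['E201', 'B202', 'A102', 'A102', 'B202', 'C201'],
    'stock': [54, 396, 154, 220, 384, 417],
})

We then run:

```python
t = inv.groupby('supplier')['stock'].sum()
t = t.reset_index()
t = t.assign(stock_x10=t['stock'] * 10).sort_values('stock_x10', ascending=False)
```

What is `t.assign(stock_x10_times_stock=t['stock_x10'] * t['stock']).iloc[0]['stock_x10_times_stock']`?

group by supplier, sum of stock:
supplier
Umbra     801
Vertex    824
Name: stock, dtype: int64
reset_index():
  supplier  stock
0    Umbra    801
1   Vertex    824
add column stock_x10 = t['stock'] * 10:
  supplier  stock  stock_x10
0    Umbra    801       8010
1   Vertex    824       8240
sort by stock_x10 descending:
  supplier  stock  stock_x10
1   Vertex    824       8240
0    Umbra    801       8010
add column stock_x10_times_stock = t['stock_x10'] * t['stock']:
  supplier  stock  stock_x10  stock_x10_times_stock
1   Vertex    824       8240                6789760
0    Umbra    801       8010                6416010
Finally, value at position 0, column 'stock_x10_times_stock' = 6789760.

6789760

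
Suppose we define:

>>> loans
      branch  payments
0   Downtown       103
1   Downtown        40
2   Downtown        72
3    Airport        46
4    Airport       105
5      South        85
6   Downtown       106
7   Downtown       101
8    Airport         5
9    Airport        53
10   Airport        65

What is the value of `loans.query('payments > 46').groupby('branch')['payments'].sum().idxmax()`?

filter rows where payments > 46:
      branch  payments
0   Downtown       103
2   Downtown        72
4    Airport       105
5      South        85
6   Downtown       106
7   Downtown       101
9    Airport        53
10   Airport        65
group by branch, sum of payments:
branch
Airport     223
Downtown    382
South        85
Name: payments, dtype: int64

Downtown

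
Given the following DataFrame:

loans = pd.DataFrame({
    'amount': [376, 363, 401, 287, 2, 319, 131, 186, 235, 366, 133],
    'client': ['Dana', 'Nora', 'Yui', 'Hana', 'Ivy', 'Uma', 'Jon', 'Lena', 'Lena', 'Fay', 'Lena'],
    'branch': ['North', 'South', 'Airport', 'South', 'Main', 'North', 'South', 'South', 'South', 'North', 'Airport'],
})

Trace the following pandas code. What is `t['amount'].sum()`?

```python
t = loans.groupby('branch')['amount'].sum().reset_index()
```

group by branch, sum of amount:
branch
Airport     534
Main          2
North      1061
South      1202
Name: amount, dtype: int64
reset_index():
    branch  amount
0  Airport     534
1     Main       2
2    North    1061
3    South    1202
sum of column 'amount' → 2799

2799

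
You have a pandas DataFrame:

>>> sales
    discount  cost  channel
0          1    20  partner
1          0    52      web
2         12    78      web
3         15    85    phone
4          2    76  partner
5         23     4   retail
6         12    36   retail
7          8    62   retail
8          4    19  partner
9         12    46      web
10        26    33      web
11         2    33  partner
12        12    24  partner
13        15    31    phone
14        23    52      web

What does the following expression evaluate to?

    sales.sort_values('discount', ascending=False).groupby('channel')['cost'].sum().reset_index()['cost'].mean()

sort by discount descending:
    discount  cost  channel
10        26    33      web
5         23     4   retail
14        23    52      web
3         15    85    phone
13        15    31    phone
2         12    78      web
6         12    36   retail
9         12    46      web
12        12    24  partner
7          8    62   retail
8          4    19  partner
4          2    76  partner
11         2    33  partner
0          1    20  partner
1          0    52      web
group by channel, sum of cost:
channel
partner    172
phone      116
retail     102
web        261
Name: cost, dtype: int64
reset_index():
   channel  cost
0  partner   172
1    phone   116
2   retail   102
3      web   261
So mean() = 162.75.

162.75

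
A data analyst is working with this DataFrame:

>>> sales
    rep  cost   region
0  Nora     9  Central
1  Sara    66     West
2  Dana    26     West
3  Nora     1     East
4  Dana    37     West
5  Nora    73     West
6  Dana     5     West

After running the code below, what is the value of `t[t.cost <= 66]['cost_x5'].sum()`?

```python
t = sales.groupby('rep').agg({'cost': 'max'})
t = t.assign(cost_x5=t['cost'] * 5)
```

group by rep, max of cost:
      cost
rep       
Dana    37
Nora    73
Sara    66
add column cost_x5 = t['cost'] * 5:
      cost  cost_x5
rep                
Dana    37      185
Nora    73      365
Sara    66      330
filter rows where cost <= 66:
      cost  cost_x5
rep                
Dana    37      185
Sara    66      330
Hence 515.

515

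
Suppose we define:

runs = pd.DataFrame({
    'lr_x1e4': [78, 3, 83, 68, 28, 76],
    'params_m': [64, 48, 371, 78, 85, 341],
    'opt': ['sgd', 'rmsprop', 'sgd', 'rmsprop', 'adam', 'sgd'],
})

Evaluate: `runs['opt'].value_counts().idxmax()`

sgd

value_counts of opt:
opt
sgd        3
rmsprop    2
adam       1
Name: count, dtype: int64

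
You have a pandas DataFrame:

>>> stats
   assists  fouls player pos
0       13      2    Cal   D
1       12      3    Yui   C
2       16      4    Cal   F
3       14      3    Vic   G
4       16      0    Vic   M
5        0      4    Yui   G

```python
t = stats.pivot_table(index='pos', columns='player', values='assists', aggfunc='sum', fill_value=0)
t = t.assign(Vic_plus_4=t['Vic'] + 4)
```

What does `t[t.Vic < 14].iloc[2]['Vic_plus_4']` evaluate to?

pivot: rows=pos, cols=player, sum(assists):
player  Cal  Vic  Yui
pos                  
C         0    0   12
D        13    0    0
F        16    0    0
G         0   14    0
M         0   16    0
add column Vic_plus_4 = t['Vic'] + 4:
player  Cal  Vic  Yui  Vic_plus_4
pos                              
C         0    0   12           4
D        13    0    0           4
F        16    0    0           4
G         0   14    0          18
M         0   16    0          20
filter rows where Vic < 14:
player  Cal  Vic  Yui  Vic_plus_4
pos                              
C         0    0   12           4
D        13    0    0           4
F        16    0    0           4
value at position 2, column 'Vic_plus_4' → 4

4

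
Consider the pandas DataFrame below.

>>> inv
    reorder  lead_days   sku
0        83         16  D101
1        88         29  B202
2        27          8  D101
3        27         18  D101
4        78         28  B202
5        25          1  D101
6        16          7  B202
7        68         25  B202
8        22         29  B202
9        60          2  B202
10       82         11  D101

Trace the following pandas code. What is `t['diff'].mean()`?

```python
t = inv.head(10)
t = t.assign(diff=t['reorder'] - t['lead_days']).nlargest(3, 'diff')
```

take first 10 rows:
   reorder  lead_days   sku
0       83         16  D101
1       88         29  B202
2       27          8  D101
3       27         18  D101
4       78         28  B202
5       25          1  D101
6       16          7  B202
7       68         25  B202
8       22         29  B202
9       60          2  B202
add column diff = t['reorder'] - t['lead_days']:
   reorder  lead_days   sku  diff
0       83         16  D101    67
1       88         29  B202    59
2       27          8  D101    19
3       27         18  D101     9
4       78         28  B202    50
5       25          1  D101    24
6       16          7  B202     9
7       68         25  B202    43
8       22         29  B202    -7
9       60          2  B202    58
take 3 rows with largest diff:
   reorder  lead_days   sku  diff
0       83         16  D101    67
1       88         29  B202    59
9       60          2  B202    58
Hence 61.3333333333.

61.3333333333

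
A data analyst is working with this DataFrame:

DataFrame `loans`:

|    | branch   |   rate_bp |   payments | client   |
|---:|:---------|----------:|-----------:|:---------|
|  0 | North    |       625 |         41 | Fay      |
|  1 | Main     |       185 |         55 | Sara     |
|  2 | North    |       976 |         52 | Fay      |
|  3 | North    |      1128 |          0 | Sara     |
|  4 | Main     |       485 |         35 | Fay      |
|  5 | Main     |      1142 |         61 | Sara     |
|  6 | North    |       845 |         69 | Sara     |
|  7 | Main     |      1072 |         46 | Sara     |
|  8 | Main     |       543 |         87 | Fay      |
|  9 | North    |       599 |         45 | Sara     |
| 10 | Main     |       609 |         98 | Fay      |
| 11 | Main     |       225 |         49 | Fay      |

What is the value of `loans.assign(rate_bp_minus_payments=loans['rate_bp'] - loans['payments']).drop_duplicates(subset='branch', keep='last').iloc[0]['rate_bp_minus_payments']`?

554

add column rate_bp_minus_payments = loans['rate_bp'] - loans['payments']:
   branch  rate_bp  payments client  rate_bp_minus_payments
0   North      625        41    Fay                     584
1    Main      185        55   Sara                     130
2   North      976        52    Fay                     924
3   North     1128         0   Sara                    1128
4    Main      485        35    Fay                     450
5    Main     1142        61   Sara                    1081
6   North      845        69   Sara                     776
7    Main     1072        46   Sara                    1026
8    Main      543        87    Fay                     456
9   North      599        45   Sara                     554
10   Main      609        98    Fay                     511
11   Main      225        49    Fay                     176
drop duplicate branch (keep=last):
   branch  rate_bp  payments client  rate_bp_minus_payments
9   North      599        45   Sara                     554
11   Main      225        49    Fay                     176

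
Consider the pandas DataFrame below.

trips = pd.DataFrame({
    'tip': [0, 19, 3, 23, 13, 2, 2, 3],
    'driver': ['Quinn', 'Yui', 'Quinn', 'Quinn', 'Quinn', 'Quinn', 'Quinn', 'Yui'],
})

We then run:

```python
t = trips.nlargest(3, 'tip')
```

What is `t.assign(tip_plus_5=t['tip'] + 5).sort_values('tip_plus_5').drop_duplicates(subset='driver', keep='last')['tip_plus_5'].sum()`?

52

take 3 rows with largest tip:
   tip driver
3   23  Quinn
1   19    Yui
4   13  Quinn
add column tip_plus_5 = t['tip'] + 5:
   tip driver  tip_plus_5
3   23  Quinn          28
1   19    Yui          24
4   13  Quinn          18
sort by tip_plus_5:
   tip driver  tip_plus_5
4   13  Quinn          18
1   19    Yui          24
3   23  Quinn          28
drop duplicate driver (keep=last):
   tip driver  tip_plus_5
1   19    Yui          24
3   23  Quinn          28
Then the sum of column 'tip_plus_5': 52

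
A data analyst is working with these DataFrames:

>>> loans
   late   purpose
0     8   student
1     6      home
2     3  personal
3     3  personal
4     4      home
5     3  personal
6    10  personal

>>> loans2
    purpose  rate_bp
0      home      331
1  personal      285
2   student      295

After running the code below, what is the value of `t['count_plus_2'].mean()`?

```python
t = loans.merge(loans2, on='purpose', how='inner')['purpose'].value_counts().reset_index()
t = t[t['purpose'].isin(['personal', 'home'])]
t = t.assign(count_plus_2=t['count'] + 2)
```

merge on 'purpose' (how='inner') → 7 rows:
   late   purpose  rate_bp
0     8   student      295
1     6      home      331
2     3  personal      285
3     3  personal      285
4     4      home      331
5     3  personal      285
6    10  personal      285
value_counts of purpose:
purpose
personal    4
home        2
student     1
Name: count, dtype: int64
reset_index():
    purpose  count
0  personal      4
1      home      2
2   student      1
filter rows where purpose in ['personal', 'home']:
    purpose  count
0  personal      4
1      home      2
add column count_plus_2 = t['count'] + 2:
    purpose  count  count_plus_2
0  personal      4             6
1      home      2             4
Reading off the mean of column 'count_plus_2', we get 5.0.

5.0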